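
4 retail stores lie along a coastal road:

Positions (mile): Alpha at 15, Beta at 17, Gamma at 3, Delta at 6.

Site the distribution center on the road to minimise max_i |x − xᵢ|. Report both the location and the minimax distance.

The 1-center on a line is the midpoint of the two extreme points: leftmost at 3, rightmost at 17.
Optimal location = (3 + 17)/2 = 10; maximum distance = (17 − 3)/2 = 7.

location 10, max distance 7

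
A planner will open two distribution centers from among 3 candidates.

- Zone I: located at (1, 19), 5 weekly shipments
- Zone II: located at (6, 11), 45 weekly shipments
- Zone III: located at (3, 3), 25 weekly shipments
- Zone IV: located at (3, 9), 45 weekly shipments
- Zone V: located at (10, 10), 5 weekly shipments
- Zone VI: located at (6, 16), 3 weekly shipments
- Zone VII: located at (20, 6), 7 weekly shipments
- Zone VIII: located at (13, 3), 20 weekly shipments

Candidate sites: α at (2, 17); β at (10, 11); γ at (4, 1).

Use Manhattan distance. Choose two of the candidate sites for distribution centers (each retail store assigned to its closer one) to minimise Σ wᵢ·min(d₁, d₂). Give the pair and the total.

{β, γ}, total 1102

Evaluate every pair (each demand assigned to the nearer of the two):
  {β, γ}: total = 1102
  {α, β}: total = 1320
  {α, γ}: total = 1402
Best pair: {β, γ} with total 1102.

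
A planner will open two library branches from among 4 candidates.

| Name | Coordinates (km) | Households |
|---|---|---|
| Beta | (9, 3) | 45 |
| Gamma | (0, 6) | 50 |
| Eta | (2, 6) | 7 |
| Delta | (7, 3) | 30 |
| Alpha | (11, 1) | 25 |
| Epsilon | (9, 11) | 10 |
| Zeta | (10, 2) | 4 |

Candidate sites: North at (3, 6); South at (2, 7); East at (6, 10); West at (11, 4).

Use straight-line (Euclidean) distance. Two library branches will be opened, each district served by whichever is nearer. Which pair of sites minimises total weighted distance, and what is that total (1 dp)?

Evaluate every pair (each demand assigned to the nearer of the two):
  {South, West}: total = 499.9
  {North, West}: total = 538.1
  {East, West}: total = 740.0
  {North, East}: total = 908.6
  {North, South}: total = 916.9
  {South, East}: total = 978.4
Best pair: {South, West} with total 499.9.

{South, West}, total 499.9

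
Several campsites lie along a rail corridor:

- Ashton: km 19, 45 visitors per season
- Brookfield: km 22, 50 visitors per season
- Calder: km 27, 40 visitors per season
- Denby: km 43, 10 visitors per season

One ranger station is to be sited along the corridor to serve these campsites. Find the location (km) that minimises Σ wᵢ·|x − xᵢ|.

For a sum of weighted absolute distances on a line, the optimum is the weighted median (not the mean). Total weight W = 145; half-weight = 72.5.
Sort by position and accumulate weight:
  km 19 (Ashton, w=45) → cum 45
  km 22 (Brookfield, w=50) → cum 95  ≥ 72.5 → median here
  km 27 (Calder, w=40) → cum 135
  km 43 (Denby, w=10) → cum 145
Optimal location: km 22.

x = 22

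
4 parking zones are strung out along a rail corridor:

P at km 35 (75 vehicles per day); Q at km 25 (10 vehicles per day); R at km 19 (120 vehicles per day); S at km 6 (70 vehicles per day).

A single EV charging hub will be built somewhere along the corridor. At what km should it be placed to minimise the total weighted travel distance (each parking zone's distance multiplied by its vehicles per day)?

For a sum of weighted absolute distances on a line, the optimum is the weighted median (not the mean). Total weight W = 275; half-weight = 137.5.
Sort by position and accumulate weight:
  km 6 (S, w=70) → cum 70
  km 19 (R, w=120) → cum 190  ≥ 137.5 → median here
  km 25 (Q, w=10) → cum 200
  km 35 (P, w=75) → cum 275
Optimal location: km 19.

x = 19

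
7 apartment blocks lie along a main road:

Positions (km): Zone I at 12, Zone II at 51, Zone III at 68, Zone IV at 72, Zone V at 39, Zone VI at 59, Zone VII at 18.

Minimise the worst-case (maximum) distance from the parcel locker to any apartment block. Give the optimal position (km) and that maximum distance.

The 1-center on a line is the midpoint of the two extreme points: leftmost at 12, rightmost at 72.
Optimal location = (12 + 72)/2 = 42; maximum distance = (72 − 12)/2 = 30.

location 42, max distance 30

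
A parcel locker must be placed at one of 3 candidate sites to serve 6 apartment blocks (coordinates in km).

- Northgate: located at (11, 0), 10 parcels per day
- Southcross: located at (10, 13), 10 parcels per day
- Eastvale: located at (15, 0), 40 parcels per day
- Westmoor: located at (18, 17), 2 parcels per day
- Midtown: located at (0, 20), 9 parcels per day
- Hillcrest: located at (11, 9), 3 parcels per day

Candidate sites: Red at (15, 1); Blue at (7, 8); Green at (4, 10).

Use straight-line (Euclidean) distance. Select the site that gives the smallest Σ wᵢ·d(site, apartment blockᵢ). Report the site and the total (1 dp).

Total weighted distance at each candidate:
  Red (15, 1): total = 488.5
  Blue (7, 8): total = 766.1
  Green (4, 10): total = 933.2
Minimum is at Red with total 488.5 km.

Red, total 488.5 km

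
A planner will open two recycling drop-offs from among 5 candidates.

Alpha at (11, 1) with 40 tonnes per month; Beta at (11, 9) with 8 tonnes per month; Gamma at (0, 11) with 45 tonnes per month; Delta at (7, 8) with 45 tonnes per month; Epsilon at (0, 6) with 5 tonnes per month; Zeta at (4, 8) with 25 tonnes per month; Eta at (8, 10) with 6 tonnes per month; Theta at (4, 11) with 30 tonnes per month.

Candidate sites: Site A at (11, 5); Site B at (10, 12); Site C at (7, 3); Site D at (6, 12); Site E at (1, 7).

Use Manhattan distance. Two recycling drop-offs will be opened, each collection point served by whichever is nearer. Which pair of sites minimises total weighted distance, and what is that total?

{Site A, Site D}, total 1056

Evaluate every pair (each demand assigned to the nearer of the two):
  {Site A, Site D}: total = 1056
  {Site A, Site E}: total = 1100
  {Site C, Site E}: total = 1138
  {Site C, Site D}: total = 1158
  {Site B, Site D}: total = 1376
  {Site D, Site E}: total = 1378
  {Site B, Site E}: total = 1396
  {Site B, Site C}: total = 1476
  {Site A, Site B}: total = 1546
  {Site A, Site C}: total = 1720
Best pair: {Site A, Site D} with total 1056.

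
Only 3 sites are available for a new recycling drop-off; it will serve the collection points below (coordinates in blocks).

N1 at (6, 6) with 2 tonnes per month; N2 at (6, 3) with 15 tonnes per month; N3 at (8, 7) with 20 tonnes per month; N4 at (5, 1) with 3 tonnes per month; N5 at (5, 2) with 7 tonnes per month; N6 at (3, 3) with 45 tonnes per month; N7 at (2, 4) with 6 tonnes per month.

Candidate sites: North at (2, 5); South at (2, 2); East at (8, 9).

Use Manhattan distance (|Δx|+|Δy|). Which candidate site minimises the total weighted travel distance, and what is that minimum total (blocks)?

Total weighted distance at each candidate:
  North (2, 5): total = 464
  South (2, 2): total = 446
  East (8, 9): total = 834
Minimum is at South with total 446 blocks.

South, total 446 blocks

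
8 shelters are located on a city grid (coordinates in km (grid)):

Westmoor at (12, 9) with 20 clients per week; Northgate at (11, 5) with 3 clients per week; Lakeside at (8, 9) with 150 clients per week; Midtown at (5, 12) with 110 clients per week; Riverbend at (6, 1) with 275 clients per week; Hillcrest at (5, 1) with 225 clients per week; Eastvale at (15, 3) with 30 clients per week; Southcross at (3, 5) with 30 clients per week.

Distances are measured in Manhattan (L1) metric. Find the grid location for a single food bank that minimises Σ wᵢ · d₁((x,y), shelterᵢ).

(6, 1)

Manhattan distance separates: Σwᵢ(|x−xᵢ|+|y−yᵢ|) = Σwᵢ|x−xᵢ| + Σwᵢ|y−yᵢ|, so x and y are optimised independently as 1-D weighted medians.
Total weight W = 843; half = 421.5.
x-coordinate, sorted with cumulative weight:
  x=3 (Southcross, w=30) cum 30
  x=5 (Midtown, w=110) cum 140
  x=5 (Hillcrest, w=225) cum 365
  x=6 (Riverbend, w=275) cum 640  ← median
  x=8 (Lakeside, w=150) cum 790
  x=11 (Northgate, w=3) cum 793
  x=12 (Westmoor, w=20) cum 813
  x=15 (Eastvale, w=30) cum 843
⇒ x* = 6
y-coordinate, sorted with cumulative weight:
  y=1 (Riverbend, w=275) cum 275
  y=1 (Hillcrest, w=225) cum 500  ← median
  y=3 (Eastvale, w=30) cum 530
  y=5 (Northgate, w=3) cum 533
  y=5 (Southcross, w=30) cum 563
  y=9 (Westmoor, w=20) cum 583
  y=9 (Lakeside, w=150) cum 733
  y=12 (Midtown, w=110) cum 843
⇒ y* = 1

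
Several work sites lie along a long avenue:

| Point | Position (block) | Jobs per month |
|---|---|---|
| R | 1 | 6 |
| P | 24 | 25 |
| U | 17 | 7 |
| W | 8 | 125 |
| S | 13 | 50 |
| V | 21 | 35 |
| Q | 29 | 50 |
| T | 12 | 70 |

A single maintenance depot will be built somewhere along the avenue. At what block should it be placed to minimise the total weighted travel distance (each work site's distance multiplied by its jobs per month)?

x = 12

For a sum of weighted absolute distances on a line, the optimum is the weighted median (not the mean). Total weight W = 368; half-weight = 184.
Sort by position and accumulate weight:
  block 1 (R, w=6) → cum 6
  block 8 (W, w=125) → cum 131
  block 12 (T, w=70) → cum 201  ≥ 184 → median here
  block 13 (S, w=50) → cum 251
  block 17 (U, w=7) → cum 258
  block 21 (V, w=35) → cum 293
  block 24 (P, w=25) → cum 318
  block 29 (Q, w=50) → cum 368
Optimal location: block 12.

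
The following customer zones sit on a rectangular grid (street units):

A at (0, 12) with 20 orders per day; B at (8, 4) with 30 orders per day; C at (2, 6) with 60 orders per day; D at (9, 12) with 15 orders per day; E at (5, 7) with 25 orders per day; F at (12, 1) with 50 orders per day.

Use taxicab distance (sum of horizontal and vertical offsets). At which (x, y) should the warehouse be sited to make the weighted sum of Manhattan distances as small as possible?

(5, 6)

Manhattan distance separates: Σwᵢ(|x−xᵢ|+|y−yᵢ|) = Σwᵢ|x−xᵢ| + Σwᵢ|y−yᵢ|, so x and y are optimised independently as 1-D weighted medians.
Total weight W = 200; half = 100.
x-coordinate, sorted with cumulative weight:
  x=0 (A, w=20) cum 20
  x=2 (C, w=60) cum 80
  x=5 (E, w=25) cum 105  ← median
  x=8 (B, w=30) cum 135
  x=9 (D, w=15) cum 150
  x=12 (F, w=50) cum 200
⇒ x* = 5
y-coordinate, sorted with cumulative weight:
  y=1 (F, w=50) cum 50
  y=4 (B, w=30) cum 80
  y=6 (C, w=60) cum 140  ← median
  y=7 (E, w=25) cum 165
  y=12 (A, w=20) cum 185
  y=12 (D, w=15) cum 200
⇒ y* = 6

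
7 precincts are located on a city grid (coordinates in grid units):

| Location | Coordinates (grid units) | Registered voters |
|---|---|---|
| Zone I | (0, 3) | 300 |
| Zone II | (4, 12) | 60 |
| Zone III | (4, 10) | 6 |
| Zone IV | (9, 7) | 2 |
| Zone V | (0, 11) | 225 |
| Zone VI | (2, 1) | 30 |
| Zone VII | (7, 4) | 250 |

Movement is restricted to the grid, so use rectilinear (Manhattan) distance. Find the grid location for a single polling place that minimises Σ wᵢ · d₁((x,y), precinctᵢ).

(0, 4)

Manhattan distance separates: Σwᵢ(|x−xᵢ|+|y−yᵢ|) = Σwᵢ|x−xᵢ| + Σwᵢ|y−yᵢ|, so x and y are optimised independently as 1-D weighted medians.
Total weight W = 873; half = 436.5.
x-coordinate, sorted with cumulative weight:
  x=0 (Zone I, w=300) cum 300
  x=0 (Zone V, w=225) cum 525  ← median
  x=2 (Zone VI, w=30) cum 555
  x=4 (Zone II, w=60) cum 615
  x=4 (Zone III, w=6) cum 621
  x=7 (Zone VII, w=250) cum 871
  x=9 (Zone IV, w=2) cum 873
⇒ x* = 0
y-coordinate, sorted with cumulative weight:
  y=1 (Zone VI, w=30) cum 30
  y=3 (Zone I, w=300) cum 330
  y=4 (Zone VII, w=250) cum 580  ← median
  y=7 (Zone IV, w=2) cum 582
  y=10 (Zone III, w=6) cum 588
  y=11 (Zone V, w=225) cum 813
  y=12 (Zone II, w=60) cum 873
⇒ y* = 4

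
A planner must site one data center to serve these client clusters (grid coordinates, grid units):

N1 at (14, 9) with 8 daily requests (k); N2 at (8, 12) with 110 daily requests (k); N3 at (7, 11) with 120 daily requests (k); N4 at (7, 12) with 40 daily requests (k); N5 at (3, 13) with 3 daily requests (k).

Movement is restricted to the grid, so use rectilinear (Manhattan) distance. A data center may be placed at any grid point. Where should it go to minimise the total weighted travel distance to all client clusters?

Manhattan distance separates: Σwᵢ(|x−xᵢ|+|y−yᵢ|) = Σwᵢ|x−xᵢ| + Σwᵢ|y−yᵢ|, so x and y are optimised independently as 1-D weighted medians.
Total weight W = 281; half = 140.5.
x-coordinate, sorted with cumulative weight:
  x=3 (N5, w=3) cum 3
  x=7 (N3, w=120) cum 123
  x=7 (N4, w=40) cum 163  ← median
  x=8 (N2, w=110) cum 273
  x=14 (N1, w=8) cum 281
⇒ x* = 7
y-coordinate, sorted with cumulative weight:
  y=9 (N1, w=8) cum 8
  y=11 (N3, w=120) cum 128
  y=12 (N2, w=110) cum 238  ← median
  y=12 (N4, w=40) cum 278
  y=13 (N5, w=3) cum 281
⇒ y* = 12

(7, 12)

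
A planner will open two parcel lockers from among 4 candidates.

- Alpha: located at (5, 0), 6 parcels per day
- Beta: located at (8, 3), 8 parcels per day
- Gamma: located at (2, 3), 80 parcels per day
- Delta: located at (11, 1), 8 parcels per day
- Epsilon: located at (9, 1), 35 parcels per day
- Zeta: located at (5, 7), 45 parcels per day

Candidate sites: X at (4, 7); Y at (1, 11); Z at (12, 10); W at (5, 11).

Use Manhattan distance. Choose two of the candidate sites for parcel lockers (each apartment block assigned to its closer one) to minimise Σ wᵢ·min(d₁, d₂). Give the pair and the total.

{X, Z}, total 1102

Evaluate every pair (each demand assigned to the nearer of the two):
  {X, Z}: total = 1102
  {X, Y}: total = 1126
  {X, W}: total = 1126
  {Y, W}: total = 1672
  {Z, W}: total = 1714
  {Y, Z}: total = 1758
Best pair: {X, Z} with total 1102.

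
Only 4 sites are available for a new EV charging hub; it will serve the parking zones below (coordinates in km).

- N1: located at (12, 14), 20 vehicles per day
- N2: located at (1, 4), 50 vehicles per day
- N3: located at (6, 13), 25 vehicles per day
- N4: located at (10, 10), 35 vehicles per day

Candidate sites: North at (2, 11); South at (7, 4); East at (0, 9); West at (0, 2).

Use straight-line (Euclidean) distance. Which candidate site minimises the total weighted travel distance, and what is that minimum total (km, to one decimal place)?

North, total 956.3 km

Total weighted distance at each candidate:
  North (2, 11): total = 956.3
  South (7, 4): total = 984.8
  East (0, 9): total = 1047.0
  West (0, 2): total = 1212.7
Minimum is at North with total 956.3 km.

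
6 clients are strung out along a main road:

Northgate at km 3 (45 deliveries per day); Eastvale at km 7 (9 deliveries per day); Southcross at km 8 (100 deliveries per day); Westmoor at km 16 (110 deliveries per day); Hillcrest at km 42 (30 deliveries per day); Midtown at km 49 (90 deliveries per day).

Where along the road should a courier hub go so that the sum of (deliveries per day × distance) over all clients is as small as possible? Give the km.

x = 16

For a sum of weighted absolute distances on a line, the optimum is the weighted median (not the mean). Total weight W = 384; half-weight = 192.
Sort by position and accumulate weight:
  km 3 (Northgate, w=45) → cum 45
  km 7 (Eastvale, w=9) → cum 54
  km 8 (Southcross, w=100) → cum 154
  km 16 (Westmoor, w=110) → cum 264  ≥ 192 → median here
  km 42 (Hillcrest, w=30) → cum 294
  km 49 (Midtown, w=90) → cum 384
Optimal location: km 16.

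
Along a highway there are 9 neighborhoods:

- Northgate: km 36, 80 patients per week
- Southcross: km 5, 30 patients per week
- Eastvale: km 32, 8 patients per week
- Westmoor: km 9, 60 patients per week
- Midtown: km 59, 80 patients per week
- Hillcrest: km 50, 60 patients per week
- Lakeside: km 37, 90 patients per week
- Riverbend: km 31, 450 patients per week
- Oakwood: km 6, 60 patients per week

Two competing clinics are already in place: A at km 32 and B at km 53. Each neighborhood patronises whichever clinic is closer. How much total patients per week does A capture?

778

The indifferent point is the midpoint (32+53)/2 = 42.5; neighborhoods left of it (closer to A at 32) go to A, those right go to B.
  Southcross at 5 (w=30) → A
  Oakwood at 6 (w=60) → A
  Westmoor at 9 (w=60) → A
  Riverbend at 31 (w=450) → A
  Eastvale at 32 (w=8) → A
  Northgate at 36 (w=80) → A
  Lakeside at 37 (w=90) → A
  Hillcrest at 50 (w=60) → B
  Midtown at 59 (w=80) → B
A captures 778; B captures 140.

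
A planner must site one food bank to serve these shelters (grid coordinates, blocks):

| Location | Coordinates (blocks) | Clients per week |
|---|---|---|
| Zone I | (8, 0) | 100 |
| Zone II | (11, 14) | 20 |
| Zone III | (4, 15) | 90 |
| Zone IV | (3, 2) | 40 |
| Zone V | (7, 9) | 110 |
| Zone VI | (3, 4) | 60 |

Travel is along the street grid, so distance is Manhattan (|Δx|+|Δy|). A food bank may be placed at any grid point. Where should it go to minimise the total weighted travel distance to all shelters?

Manhattan distance separates: Σwᵢ(|x−xᵢ|+|y−yᵢ|) = Σwᵢ|x−xᵢ| + Σwᵢ|y−yᵢ|, so x and y are optimised independently as 1-D weighted medians.
Total weight W = 420; half = 210.
x-coordinate, sorted with cumulative weight:
  x=3 (Zone IV, w=40) cum 40
  x=3 (Zone VI, w=60) cum 100
  x=4 (Zone III, w=90) cum 190
  x=7 (Zone V, w=110) cum 300  ← median
  x=8 (Zone I, w=100) cum 400
  x=11 (Zone II, w=20) cum 420
⇒ x* = 7
y-coordinate, sorted with cumulative weight:
  y=0 (Zone I, w=100) cum 100
  y=2 (Zone IV, w=40) cum 140
  y=4 (Zone VI, w=60) cum 200
  y=9 (Zone V, w=110) cum 310  ← median
  y=14 (Zone II, w=20) cum 330
  y=15 (Zone III, w=90) cum 420
⇒ y* = 9

(7, 9)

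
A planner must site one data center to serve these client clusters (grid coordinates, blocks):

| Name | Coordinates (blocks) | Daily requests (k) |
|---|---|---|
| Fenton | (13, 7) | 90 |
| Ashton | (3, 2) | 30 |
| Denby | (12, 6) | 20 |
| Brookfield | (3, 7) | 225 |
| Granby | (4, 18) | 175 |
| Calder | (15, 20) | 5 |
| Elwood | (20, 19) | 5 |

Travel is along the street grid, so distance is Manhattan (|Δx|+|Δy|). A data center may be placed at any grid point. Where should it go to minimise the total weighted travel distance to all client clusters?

Manhattan distance separates: Σwᵢ(|x−xᵢ|+|y−yᵢ|) = Σwᵢ|x−xᵢ| + Σwᵢ|y−yᵢ|, so x and y are optimised independently as 1-D weighted medians.
Total weight W = 550; half = 275.
x-coordinate, sorted with cumulative weight:
  x=3 (Ashton, w=30) cum 30
  x=3 (Brookfield, w=225) cum 255
  x=4 (Granby, w=175) cum 430  ← median
  x=12 (Denby, w=20) cum 450
  x=13 (Fenton, w=90) cum 540
  x=15 (Calder, w=5) cum 545
  x=20 (Elwood, w=5) cum 550
⇒ x* = 4
y-coordinate, sorted with cumulative weight:
  y=2 (Ashton, w=30) cum 30
  y=6 (Denby, w=20) cum 50
  y=7 (Fenton, w=90) cum 140
  y=7 (Brookfield, w=225) cum 365  ← median
  y=18 (Granby, w=175) cum 540
  y=19 (Elwood, w=5) cum 545
  y=20 (Calder, w=5) cum 550
⇒ y* = 7

(4, 7)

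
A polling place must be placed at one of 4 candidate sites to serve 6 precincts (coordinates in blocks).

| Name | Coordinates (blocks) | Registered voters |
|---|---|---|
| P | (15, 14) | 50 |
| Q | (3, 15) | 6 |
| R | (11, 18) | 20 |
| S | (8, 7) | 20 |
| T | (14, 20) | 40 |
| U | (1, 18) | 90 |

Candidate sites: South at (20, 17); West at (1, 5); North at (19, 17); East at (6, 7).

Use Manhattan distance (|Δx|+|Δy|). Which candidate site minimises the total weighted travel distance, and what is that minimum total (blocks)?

North, total 3088 blocks

Total weighted distance at each candidate:
  South (20, 17): total = 3314
  West (1, 5): total = 4152
  North (19, 17): total = 3088
  East (6, 7): total = 3506
Minimum is at North with total 3088 blocks.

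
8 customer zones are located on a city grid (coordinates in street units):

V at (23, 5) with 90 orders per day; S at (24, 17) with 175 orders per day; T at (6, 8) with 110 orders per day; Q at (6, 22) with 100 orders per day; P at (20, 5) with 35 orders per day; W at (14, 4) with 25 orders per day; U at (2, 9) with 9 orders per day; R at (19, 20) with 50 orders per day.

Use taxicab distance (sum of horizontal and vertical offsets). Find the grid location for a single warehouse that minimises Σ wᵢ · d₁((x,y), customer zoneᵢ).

Manhattan distance separates: Σwᵢ(|x−xᵢ|+|y−yᵢ|) = Σwᵢ|x−xᵢ| + Σwᵢ|y−yᵢ|, so x and y are optimised independently as 1-D weighted medians.
Total weight W = 594; half = 297.
x-coordinate, sorted with cumulative weight:
  x=2 (U, w=9) cum 9
  x=6 (T, w=110) cum 119
  x=6 (Q, w=100) cum 219
  x=14 (W, w=25) cum 244
  x=19 (R, w=50) cum 294
  x=20 (P, w=35) cum 329  ← median
  x=23 (V, w=90) cum 419
  x=24 (S, w=175) cum 594
⇒ x* = 20
y-coordinate, sorted with cumulative weight:
  y=4 (W, w=25) cum 25
  y=5 (V, w=90) cum 115
  y=5 (P, w=35) cum 150
  y=8 (T, w=110) cum 260
  y=9 (U, w=9) cum 269
  y=17 (S, w=175) cum 444  ← median
  y=20 (R, w=50) cum 494
  y=22 (Q, w=100) cum 594
⇒ y* = 17

(20, 17)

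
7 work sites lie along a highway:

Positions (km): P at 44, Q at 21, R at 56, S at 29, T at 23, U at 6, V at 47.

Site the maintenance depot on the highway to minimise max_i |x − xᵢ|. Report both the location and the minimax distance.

The 1-center on a line is the midpoint of the two extreme points: leftmost at 6, rightmost at 56.
Optimal location = (6 + 56)/2 = 31; maximum distance = (56 − 6)/2 = 25.

location 31, max distance 25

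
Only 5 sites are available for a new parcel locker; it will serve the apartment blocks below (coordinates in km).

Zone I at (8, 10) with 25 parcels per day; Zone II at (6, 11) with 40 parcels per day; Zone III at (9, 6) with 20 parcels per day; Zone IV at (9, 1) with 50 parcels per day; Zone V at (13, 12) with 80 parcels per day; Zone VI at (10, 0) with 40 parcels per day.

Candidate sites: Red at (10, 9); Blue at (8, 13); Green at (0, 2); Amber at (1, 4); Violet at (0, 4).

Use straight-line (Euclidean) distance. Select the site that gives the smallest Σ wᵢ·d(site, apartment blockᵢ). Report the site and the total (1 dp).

Total weighted distance at each candidate:
  Red (10, 9): total = 1400.6
  Blue (8, 13): total = 1865.7
  Green (0, 2): total = 3085.3
  Amber (1, 4): total = 2714.4
  Violet (0, 4): total = 2929.5
Minimum is at Red with total 1400.6 km.

Red, total 1400.6 km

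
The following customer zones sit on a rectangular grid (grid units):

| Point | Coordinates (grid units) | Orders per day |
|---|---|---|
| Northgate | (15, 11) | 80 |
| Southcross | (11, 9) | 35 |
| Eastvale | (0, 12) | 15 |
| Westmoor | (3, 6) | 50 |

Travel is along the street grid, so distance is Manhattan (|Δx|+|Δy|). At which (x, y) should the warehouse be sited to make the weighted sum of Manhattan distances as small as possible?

(11, 11)

Manhattan distance separates: Σwᵢ(|x−xᵢ|+|y−yᵢ|) = Σwᵢ|x−xᵢ| + Σwᵢ|y−yᵢ|, so x and y are optimised independently as 1-D weighted medians.
Total weight W = 180; half = 90.
x-coordinate, sorted with cumulative weight:
  x=0 (Eastvale, w=15) cum 15
  x=3 (Westmoor, w=50) cum 65
  x=11 (Southcross, w=35) cum 100  ← median
  x=15 (Northgate, w=80) cum 180
⇒ x* = 11
y-coordinate, sorted with cumulative weight:
  y=6 (Westmoor, w=50) cum 50
  y=9 (Southcross, w=35) cum 85
  y=11 (Northgate, w=80) cum 165  ← median
  y=12 (Eastvale, w=15) cum 180
⇒ y* = 11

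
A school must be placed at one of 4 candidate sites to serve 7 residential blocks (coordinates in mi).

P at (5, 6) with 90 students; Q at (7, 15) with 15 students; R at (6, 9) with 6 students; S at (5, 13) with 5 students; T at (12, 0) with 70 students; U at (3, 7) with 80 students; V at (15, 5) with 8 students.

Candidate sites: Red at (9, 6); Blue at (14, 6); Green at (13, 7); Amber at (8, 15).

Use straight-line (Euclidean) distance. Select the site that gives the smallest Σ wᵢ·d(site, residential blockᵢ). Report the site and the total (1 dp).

Red, total 1568.9 mi

Total weighted distance at each candidate:
  Red (9, 6): total = 1568.9
  Blue (14, 6): total = 2427.0
  Green (13, 7): total = 2286.9
  Amber (8, 15): total = 2863.9
Minimum is at Red with total 1568.9 mi.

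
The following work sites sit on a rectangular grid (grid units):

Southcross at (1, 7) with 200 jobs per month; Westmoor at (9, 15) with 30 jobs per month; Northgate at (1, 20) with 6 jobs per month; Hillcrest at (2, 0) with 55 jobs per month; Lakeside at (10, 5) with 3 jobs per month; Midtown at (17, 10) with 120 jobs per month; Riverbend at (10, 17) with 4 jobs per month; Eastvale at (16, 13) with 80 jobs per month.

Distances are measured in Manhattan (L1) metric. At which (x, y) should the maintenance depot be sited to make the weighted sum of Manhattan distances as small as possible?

(2, 7)

Manhattan distance separates: Σwᵢ(|x−xᵢ|+|y−yᵢ|) = Σwᵢ|x−xᵢ| + Σwᵢ|y−yᵢ|, so x and y are optimised independently as 1-D weighted medians.
Total weight W = 498; half = 249.
x-coordinate, sorted with cumulative weight:
  x=1 (Southcross, w=200) cum 200
  x=1 (Northgate, w=6) cum 206
  x=2 (Hillcrest, w=55) cum 261  ← median
  x=9 (Westmoor, w=30) cum 291
  x=10 (Lakeside, w=3) cum 294
  x=10 (Riverbend, w=4) cum 298
  x=16 (Eastvale, w=80) cum 378
  x=17 (Midtown, w=120) cum 498
⇒ x* = 2
y-coordinate, sorted with cumulative weight:
  y=0 (Hillcrest, w=55) cum 55
  y=5 (Lakeside, w=3) cum 58
  y=7 (Southcross, w=200) cum 258  ← median
  y=10 (Midtown, w=120) cum 378
  y=13 (Eastvale, w=80) cum 458
  y=15 (Westmoor, w=30) cum 488
  y=17 (Riverbend, w=4) cum 492
  y=20 (Northgate, w=6) cum 498
⇒ y* = 7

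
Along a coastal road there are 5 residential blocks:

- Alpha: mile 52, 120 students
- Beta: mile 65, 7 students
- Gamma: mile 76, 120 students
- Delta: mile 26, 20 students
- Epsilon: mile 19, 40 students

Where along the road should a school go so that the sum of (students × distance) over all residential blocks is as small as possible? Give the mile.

For a sum of weighted absolute distances on a line, the optimum is the weighted median (not the mean). Total weight W = 307; half-weight = 153.5.
Sort by position and accumulate weight:
  mile 19 (Epsilon, w=40) → cum 40
  mile 26 (Delta, w=20) → cum 60
  mile 52 (Alpha, w=120) → cum 180  ≥ 153.5 → median here
  mile 65 (Beta, w=7) → cum 187
  mile 76 (Gamma, w=120) → cum 307
Optimal location: mile 52.

x = 52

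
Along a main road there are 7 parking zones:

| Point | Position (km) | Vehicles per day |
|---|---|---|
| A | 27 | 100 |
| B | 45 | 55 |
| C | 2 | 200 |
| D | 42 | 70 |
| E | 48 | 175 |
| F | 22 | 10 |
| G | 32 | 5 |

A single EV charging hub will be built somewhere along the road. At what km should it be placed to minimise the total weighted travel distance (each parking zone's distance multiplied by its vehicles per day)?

x = 27

For a sum of weighted absolute distances on a line, the optimum is the weighted median (not the mean). Total weight W = 615; half-weight = 307.5.
Sort by position and accumulate weight:
  km 2 (C, w=200) → cum 200
  km 22 (F, w=10) → cum 210
  km 27 (A, w=100) → cum 310  ≥ 307.5 → median here
  km 32 (G, w=5) → cum 315
  km 42 (D, w=70) → cum 385
  km 45 (B, w=55) → cum 440
  km 48 (E, w=175) → cum 615
Optimal location: km 27.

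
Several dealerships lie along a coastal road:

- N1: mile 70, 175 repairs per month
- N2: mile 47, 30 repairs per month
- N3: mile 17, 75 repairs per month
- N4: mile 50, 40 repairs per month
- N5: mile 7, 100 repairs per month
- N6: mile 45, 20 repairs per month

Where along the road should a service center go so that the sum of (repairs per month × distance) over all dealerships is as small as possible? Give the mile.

x = 47

For a sum of weighted absolute distances on a line, the optimum is the weighted median (not the mean). Total weight W = 440; half-weight = 220.
Sort by position and accumulate weight:
  mile 7 (N5, w=100) → cum 100
  mile 17 (N3, w=75) → cum 175
  mile 45 (N6, w=20) → cum 195
  mile 47 (N2, w=30) → cum 225  ≥ 220 → median here
  mile 50 (N4, w=40) → cum 265
  mile 70 (N1, w=175) → cum 440
Optimal location: mile 47.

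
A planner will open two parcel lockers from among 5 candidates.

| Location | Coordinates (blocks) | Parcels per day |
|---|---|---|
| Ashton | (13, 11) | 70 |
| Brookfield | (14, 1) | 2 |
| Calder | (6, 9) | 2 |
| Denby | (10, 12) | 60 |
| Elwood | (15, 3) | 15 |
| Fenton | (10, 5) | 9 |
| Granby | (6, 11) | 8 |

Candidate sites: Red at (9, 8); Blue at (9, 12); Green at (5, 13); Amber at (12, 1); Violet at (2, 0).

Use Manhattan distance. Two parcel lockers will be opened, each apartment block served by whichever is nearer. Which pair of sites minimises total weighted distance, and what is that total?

{Blue, Amber}, total 587

Evaluate every pair (each demand assigned to the nearer of the two):
  {Blue, Amber}: total = 587
  {Red, Blue}: total = 675
  {Blue, Green}: total = 773
  {Blue, Violet}: total = 777
  {Red, Amber}: total = 961
  {Red, Green}: total = 1047
  {Red, Violet}: total = 1071
  {Green, Amber}: total = 1227
  {Green, Violet}: total = 1477
  {Amber, Violet}: total = 1829
Best pair: {Blue, Amber} with total 587.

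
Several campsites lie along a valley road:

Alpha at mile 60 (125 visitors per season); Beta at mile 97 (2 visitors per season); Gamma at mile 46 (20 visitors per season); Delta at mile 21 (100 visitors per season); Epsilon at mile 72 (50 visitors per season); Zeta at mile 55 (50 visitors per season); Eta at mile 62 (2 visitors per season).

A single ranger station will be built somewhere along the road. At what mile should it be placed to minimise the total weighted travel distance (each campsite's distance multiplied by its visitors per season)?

x = 60

For a sum of weighted absolute distances on a line, the optimum is the weighted median (not the mean). Total weight W = 349; half-weight = 174.5.
Sort by position and accumulate weight:
  mile 21 (Delta, w=100) → cum 100
  mile 46 (Gamma, w=20) → cum 120
  mile 55 (Zeta, w=50) → cum 170
  mile 60 (Alpha, w=125) → cum 295  ≥ 174.5 → median here
  mile 62 (Eta, w=2) → cum 297
  mile 72 (Epsilon, w=50) → cum 347
  mile 97 (Beta, w=2) → cum 349
Optimal location: mile 60.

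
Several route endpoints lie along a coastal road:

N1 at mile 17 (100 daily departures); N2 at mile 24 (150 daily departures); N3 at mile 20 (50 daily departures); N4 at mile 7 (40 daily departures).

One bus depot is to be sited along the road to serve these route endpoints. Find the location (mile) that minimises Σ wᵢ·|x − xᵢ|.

For a sum of weighted absolute distances on a line, the optimum is the weighted median (not the mean). Total weight W = 340; half-weight = 170.
Sort by position and accumulate weight:
  mile 7 (N4, w=40) → cum 40
  mile 17 (N1, w=100) → cum 140
  mile 20 (N3, w=50) → cum 190  ≥ 170 → median here
  mile 24 (N2, w=150) → cum 340
Optimal location: mile 20.

x = 20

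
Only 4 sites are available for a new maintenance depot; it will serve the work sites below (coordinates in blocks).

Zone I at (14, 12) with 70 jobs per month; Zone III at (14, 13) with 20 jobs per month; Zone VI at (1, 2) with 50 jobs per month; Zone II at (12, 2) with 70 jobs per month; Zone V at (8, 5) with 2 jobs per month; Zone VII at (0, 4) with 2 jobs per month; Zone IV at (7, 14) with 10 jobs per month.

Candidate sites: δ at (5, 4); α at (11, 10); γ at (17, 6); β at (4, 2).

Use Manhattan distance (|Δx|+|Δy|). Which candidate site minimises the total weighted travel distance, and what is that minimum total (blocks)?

α, total 2130 blocks

Total weighted distance at each candidate:
  δ (5, 4): total = 2618
  α (11, 10): total = 2130
  γ (17, 6): total = 2698
  β (4, 2): total = 2706
Minimum is at α with total 2130 blocks.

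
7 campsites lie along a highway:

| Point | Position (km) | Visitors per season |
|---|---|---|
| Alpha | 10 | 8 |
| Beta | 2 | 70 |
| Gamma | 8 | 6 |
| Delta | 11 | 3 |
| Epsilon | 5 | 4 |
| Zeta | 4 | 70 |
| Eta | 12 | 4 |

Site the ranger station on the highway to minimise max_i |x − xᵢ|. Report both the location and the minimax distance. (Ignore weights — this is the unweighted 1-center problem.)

The 1-center on a line is the midpoint of the two extreme points: leftmost at 2, rightmost at 12.
Optimal location = (2 + 12)/2 = 7; maximum distance = (12 − 2)/2 = 5.

location 7, max distance 5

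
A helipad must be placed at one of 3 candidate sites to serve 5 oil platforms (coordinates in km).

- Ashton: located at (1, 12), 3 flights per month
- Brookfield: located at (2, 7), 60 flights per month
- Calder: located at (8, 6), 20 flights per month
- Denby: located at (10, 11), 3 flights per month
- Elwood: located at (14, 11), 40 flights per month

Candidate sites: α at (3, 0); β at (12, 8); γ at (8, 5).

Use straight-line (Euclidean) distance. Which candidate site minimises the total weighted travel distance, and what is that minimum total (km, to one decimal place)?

γ, total 787.6 km

Total weighted distance at each candidate:
  α (3, 0): total = 1278.3
  β (12, 8): total = 882.6
  γ (8, 5): total = 787.6
Minimum is at γ with total 787.6 km.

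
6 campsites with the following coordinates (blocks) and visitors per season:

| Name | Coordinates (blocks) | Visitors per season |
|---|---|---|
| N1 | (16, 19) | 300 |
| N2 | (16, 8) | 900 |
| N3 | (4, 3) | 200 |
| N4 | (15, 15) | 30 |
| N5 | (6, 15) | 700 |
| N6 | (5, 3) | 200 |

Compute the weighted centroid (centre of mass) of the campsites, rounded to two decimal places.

The minimiser of Σwᵢ‖p−pᵢ‖² is the weighted centroid p* = (Σwᵢpᵢ)/(Σwᵢ).
Σwᵢ = 2330.
Σwᵢxᵢ = 300·16 + 900·16 + 200·4 + 30·15 + 700·6 + 200·5 = 25650.
Σwᵢyᵢ = 300·19 + 900·8 + 200·3 + 30·15 + 700·15 + 200·3 = 25050.
x* = 25650/2330 = 11.01, y* = 25050/2330 = 10.75.

(11.01, 10.75)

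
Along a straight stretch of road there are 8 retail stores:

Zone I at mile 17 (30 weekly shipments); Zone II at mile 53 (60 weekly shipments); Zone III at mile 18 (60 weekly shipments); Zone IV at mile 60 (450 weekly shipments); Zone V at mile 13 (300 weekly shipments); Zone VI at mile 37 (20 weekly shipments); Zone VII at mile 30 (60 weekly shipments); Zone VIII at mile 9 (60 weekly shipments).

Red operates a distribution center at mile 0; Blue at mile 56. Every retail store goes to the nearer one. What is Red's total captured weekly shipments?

450

The indifferent point is the midpoint (0+56)/2 = 28; retail stores left of it (closer to Red at 0) go to Red, those right go to Blue.
  Zone VIII at 9 (w=60) → Red
  Zone V at 13 (w=300) → Red
  Zone I at 17 (w=30) → Red
  Zone III at 18 (w=60) → Red
  Zone VII at 30 (w=60) → Blue
  Zone VI at 37 (w=20) → Blue
  Zone II at 53 (w=60) → Blue
  Zone IV at 60 (w=450) → Blue
Red captures 450; Blue captures 590.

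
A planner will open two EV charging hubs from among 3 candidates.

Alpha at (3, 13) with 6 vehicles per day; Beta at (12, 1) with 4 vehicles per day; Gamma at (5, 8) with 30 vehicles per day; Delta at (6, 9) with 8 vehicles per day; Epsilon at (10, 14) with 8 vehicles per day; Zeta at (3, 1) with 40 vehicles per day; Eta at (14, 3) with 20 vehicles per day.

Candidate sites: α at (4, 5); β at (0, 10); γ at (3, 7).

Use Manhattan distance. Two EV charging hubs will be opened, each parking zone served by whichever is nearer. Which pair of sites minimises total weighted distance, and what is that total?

{α, γ}, total 766

Evaluate every pair (each demand assigned to the nearer of the two):
  {α, γ}: total = 766
  {α, β}: total = 804
  {β, γ}: total = 878
Best pair: {α, γ} with total 766.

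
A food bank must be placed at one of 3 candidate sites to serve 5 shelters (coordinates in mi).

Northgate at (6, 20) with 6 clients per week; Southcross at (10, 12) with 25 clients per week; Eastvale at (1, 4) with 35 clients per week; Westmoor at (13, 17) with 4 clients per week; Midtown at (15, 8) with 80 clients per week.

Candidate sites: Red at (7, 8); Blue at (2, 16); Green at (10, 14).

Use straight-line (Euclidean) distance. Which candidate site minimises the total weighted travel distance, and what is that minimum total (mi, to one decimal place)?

Red, total 1132.9 mi

Total weighted distance at each candidate:
  Red (7, 8): total = 1132.9
  Blue (2, 16): total = 1944.3
  Green (10, 14): total = 1205.9
Minimum is at Red with total 1132.9 mi.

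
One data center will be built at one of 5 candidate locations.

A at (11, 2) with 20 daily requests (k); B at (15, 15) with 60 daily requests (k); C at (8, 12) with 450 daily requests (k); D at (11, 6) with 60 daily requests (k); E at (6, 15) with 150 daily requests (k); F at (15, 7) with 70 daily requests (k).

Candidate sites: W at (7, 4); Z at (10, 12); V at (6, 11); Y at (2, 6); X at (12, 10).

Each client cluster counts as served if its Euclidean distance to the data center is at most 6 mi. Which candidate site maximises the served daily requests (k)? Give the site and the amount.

Z, covering 660

Coverage radius r = 6 mi; a point is covered iff (Δx)²+(Δy)² ≤ 6² = 36.
  W (7, 4): covers {A, D} → 80
  Z (10, 12): covers {B, C, E} → 660
  V (6, 11): covers {C, E} → 600
  Y (2, 6): covers {none} → 0
  X (12, 10): covers {B, C, D, F} → 640
Maximum coverage at Z: 660 daily requests (k).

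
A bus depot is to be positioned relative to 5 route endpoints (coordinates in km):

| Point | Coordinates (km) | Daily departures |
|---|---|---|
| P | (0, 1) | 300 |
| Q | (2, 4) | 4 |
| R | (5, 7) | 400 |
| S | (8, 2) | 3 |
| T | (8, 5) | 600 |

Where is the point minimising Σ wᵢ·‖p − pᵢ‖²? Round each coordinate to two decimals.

(5.23, 4.68)

The minimiser of Σwᵢ‖p−pᵢ‖² is the weighted centroid p* = (Σwᵢpᵢ)/(Σwᵢ).
Σwᵢ = 1307.
Σwᵢxᵢ = 300·0 + 4·2 + 400·5 + 3·8 + 600·8 = 6832.
Σwᵢyᵢ = 300·1 + 4·4 + 400·7 + 3·2 + 600·5 = 6122.
x* = 6832/1307 = 5.23, y* = 6122/1307 = 4.68.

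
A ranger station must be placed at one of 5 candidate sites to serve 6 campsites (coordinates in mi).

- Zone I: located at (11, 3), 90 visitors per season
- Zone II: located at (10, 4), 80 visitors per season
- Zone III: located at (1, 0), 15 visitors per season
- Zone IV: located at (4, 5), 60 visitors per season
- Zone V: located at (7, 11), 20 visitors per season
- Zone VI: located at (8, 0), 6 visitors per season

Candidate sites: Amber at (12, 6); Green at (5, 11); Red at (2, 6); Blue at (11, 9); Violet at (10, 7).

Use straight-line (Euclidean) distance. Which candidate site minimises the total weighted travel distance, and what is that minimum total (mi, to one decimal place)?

Total weighted distance at each candidate:
  Amber (12, 6): total = 1367.3
  Green (5, 11): total = 2237.1
  Red (2, 6): total = 1931.3
  Blue (11, 9): total = 1779.8
  Violet (10, 7): total = 1305.3
Minimum is at Violet with total 1305.3 mi.

Violet, total 1305.3 mi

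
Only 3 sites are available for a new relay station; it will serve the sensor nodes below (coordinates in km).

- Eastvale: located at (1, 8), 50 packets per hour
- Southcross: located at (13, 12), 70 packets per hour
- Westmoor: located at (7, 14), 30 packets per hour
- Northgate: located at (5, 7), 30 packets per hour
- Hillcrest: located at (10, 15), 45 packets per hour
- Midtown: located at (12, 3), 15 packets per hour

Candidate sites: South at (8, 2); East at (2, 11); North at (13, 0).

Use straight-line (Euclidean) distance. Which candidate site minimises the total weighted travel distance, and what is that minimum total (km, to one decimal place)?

East, total 1850.8 km

Total weighted distance at each candidate:
  South (8, 2): total = 2433.5
  East (2, 11): total = 1850.8
  North (13, 0): total = 3072.8
Minimum is at East with total 1850.8 km.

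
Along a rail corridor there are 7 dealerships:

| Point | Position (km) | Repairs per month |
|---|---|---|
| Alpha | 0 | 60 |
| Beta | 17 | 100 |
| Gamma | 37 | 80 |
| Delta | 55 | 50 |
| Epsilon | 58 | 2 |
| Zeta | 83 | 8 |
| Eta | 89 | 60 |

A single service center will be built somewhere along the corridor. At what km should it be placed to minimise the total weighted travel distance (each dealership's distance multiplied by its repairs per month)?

x = 37

For a sum of weighted absolute distances on a line, the optimum is the weighted median (not the mean). Total weight W = 360; half-weight = 180.
Sort by position and accumulate weight:
  km 0 (Alpha, w=60) → cum 60
  km 17 (Beta, w=100) → cum 160
  km 37 (Gamma, w=80) → cum 240  ≥ 180 → median here
  km 55 (Delta, w=50) → cum 290
  km 58 (Epsilon, w=2) → cum 292
  km 83 (Zeta, w=8) → cum 300
  km 89 (Eta, w=60) → cum 360
Optimal location: km 37.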